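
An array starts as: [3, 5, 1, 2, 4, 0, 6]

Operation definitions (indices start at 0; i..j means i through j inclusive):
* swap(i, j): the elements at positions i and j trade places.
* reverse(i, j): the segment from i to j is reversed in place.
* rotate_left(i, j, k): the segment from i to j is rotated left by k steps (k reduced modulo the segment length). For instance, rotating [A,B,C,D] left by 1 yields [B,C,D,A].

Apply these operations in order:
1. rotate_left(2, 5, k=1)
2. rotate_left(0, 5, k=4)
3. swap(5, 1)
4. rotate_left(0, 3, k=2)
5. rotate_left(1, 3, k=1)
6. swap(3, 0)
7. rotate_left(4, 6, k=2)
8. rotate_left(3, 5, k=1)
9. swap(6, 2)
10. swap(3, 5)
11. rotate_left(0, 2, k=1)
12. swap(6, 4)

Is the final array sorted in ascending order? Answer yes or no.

Answer: no

Derivation:
After 1 (rotate_left(2, 5, k=1)): [3, 5, 2, 4, 0, 1, 6]
After 2 (rotate_left(0, 5, k=4)): [0, 1, 3, 5, 2, 4, 6]
After 3 (swap(5, 1)): [0, 4, 3, 5, 2, 1, 6]
After 4 (rotate_left(0, 3, k=2)): [3, 5, 0, 4, 2, 1, 6]
After 5 (rotate_left(1, 3, k=1)): [3, 0, 4, 5, 2, 1, 6]
After 6 (swap(3, 0)): [5, 0, 4, 3, 2, 1, 6]
After 7 (rotate_left(4, 6, k=2)): [5, 0, 4, 3, 6, 2, 1]
After 8 (rotate_left(3, 5, k=1)): [5, 0, 4, 6, 2, 3, 1]
After 9 (swap(6, 2)): [5, 0, 1, 6, 2, 3, 4]
After 10 (swap(3, 5)): [5, 0, 1, 3, 2, 6, 4]
After 11 (rotate_left(0, 2, k=1)): [0, 1, 5, 3, 2, 6, 4]
After 12 (swap(6, 4)): [0, 1, 5, 3, 4, 6, 2]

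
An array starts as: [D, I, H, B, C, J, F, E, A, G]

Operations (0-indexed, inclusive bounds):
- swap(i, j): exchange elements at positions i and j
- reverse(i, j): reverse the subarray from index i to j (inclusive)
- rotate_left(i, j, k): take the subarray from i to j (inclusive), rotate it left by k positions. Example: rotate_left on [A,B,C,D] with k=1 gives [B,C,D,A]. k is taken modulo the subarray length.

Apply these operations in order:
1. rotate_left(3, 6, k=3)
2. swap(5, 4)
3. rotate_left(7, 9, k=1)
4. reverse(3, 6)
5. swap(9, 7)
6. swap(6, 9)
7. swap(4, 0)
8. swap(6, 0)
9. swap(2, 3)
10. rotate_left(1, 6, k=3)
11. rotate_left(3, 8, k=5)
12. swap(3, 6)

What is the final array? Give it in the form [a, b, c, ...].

Answer: [A, D, C, J, B, I, G, H, E, F]

Derivation:
After 1 (rotate_left(3, 6, k=3)): [D, I, H, F, B, C, J, E, A, G]
After 2 (swap(5, 4)): [D, I, H, F, C, B, J, E, A, G]
After 3 (rotate_left(7, 9, k=1)): [D, I, H, F, C, B, J, A, G, E]
After 4 (reverse(3, 6)): [D, I, H, J, B, C, F, A, G, E]
After 5 (swap(9, 7)): [D, I, H, J, B, C, F, E, G, A]
After 6 (swap(6, 9)): [D, I, H, J, B, C, A, E, G, F]
After 7 (swap(4, 0)): [B, I, H, J, D, C, A, E, G, F]
After 8 (swap(6, 0)): [A, I, H, J, D, C, B, E, G, F]
After 9 (swap(2, 3)): [A, I, J, H, D, C, B, E, G, F]
After 10 (rotate_left(1, 6, k=3)): [A, D, C, B, I, J, H, E, G, F]
After 11 (rotate_left(3, 8, k=5)): [A, D, C, G, B, I, J, H, E, F]
After 12 (swap(3, 6)): [A, D, C, J, B, I, G, H, E, F]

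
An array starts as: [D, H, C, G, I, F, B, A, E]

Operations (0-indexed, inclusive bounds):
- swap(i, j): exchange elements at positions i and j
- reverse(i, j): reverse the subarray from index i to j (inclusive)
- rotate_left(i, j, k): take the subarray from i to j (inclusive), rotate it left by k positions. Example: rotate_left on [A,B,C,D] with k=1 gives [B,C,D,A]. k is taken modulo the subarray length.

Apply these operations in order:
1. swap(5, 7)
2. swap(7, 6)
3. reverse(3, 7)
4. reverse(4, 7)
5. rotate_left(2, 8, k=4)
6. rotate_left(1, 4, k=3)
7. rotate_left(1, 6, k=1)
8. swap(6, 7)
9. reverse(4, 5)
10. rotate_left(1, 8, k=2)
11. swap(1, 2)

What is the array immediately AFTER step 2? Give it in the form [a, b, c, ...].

After 1 (swap(5, 7)): [D, H, C, G, I, A, B, F, E]
After 2 (swap(7, 6)): [D, H, C, G, I, A, F, B, E]

Answer: [D, H, C, G, I, A, F, B, E]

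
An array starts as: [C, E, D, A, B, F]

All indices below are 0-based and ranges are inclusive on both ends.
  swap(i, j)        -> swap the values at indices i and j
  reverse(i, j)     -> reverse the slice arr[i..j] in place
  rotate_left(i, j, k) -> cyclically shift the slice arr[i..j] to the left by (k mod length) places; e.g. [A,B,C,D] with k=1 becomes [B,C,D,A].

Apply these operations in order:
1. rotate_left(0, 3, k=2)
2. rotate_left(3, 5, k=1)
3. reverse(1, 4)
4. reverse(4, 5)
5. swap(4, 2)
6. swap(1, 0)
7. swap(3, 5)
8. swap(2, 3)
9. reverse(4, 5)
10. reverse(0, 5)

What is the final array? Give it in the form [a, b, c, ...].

Answer: [B, C, E, A, D, F]

Derivation:
After 1 (rotate_left(0, 3, k=2)): [D, A, C, E, B, F]
After 2 (rotate_left(3, 5, k=1)): [D, A, C, B, F, E]
After 3 (reverse(1, 4)): [D, F, B, C, A, E]
After 4 (reverse(4, 5)): [D, F, B, C, E, A]
After 5 (swap(4, 2)): [D, F, E, C, B, A]
After 6 (swap(1, 0)): [F, D, E, C, B, A]
After 7 (swap(3, 5)): [F, D, E, A, B, C]
After 8 (swap(2, 3)): [F, D, A, E, B, C]
After 9 (reverse(4, 5)): [F, D, A, E, C, B]
After 10 (reverse(0, 5)): [B, C, E, A, D, F]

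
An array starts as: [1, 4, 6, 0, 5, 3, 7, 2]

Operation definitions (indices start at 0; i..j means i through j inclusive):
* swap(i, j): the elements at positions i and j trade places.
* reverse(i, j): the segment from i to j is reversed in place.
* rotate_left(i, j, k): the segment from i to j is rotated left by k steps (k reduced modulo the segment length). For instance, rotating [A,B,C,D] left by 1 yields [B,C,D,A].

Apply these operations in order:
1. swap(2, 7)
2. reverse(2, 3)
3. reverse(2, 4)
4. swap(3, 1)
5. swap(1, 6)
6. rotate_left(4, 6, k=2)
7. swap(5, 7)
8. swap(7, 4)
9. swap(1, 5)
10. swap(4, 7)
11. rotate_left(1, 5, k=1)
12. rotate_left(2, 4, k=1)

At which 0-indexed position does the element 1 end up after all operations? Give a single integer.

After 1 (swap(2, 7)): [1, 4, 2, 0, 5, 3, 7, 6]
After 2 (reverse(2, 3)): [1, 4, 0, 2, 5, 3, 7, 6]
After 3 (reverse(2, 4)): [1, 4, 5, 2, 0, 3, 7, 6]
After 4 (swap(3, 1)): [1, 2, 5, 4, 0, 3, 7, 6]
After 5 (swap(1, 6)): [1, 7, 5, 4, 0, 3, 2, 6]
After 6 (rotate_left(4, 6, k=2)): [1, 7, 5, 4, 2, 0, 3, 6]
After 7 (swap(5, 7)): [1, 7, 5, 4, 2, 6, 3, 0]
After 8 (swap(7, 4)): [1, 7, 5, 4, 0, 6, 3, 2]
After 9 (swap(1, 5)): [1, 6, 5, 4, 0, 7, 3, 2]
After 10 (swap(4, 7)): [1, 6, 5, 4, 2, 7, 3, 0]
After 11 (rotate_left(1, 5, k=1)): [1, 5, 4, 2, 7, 6, 3, 0]
After 12 (rotate_left(2, 4, k=1)): [1, 5, 2, 7, 4, 6, 3, 0]

Answer: 0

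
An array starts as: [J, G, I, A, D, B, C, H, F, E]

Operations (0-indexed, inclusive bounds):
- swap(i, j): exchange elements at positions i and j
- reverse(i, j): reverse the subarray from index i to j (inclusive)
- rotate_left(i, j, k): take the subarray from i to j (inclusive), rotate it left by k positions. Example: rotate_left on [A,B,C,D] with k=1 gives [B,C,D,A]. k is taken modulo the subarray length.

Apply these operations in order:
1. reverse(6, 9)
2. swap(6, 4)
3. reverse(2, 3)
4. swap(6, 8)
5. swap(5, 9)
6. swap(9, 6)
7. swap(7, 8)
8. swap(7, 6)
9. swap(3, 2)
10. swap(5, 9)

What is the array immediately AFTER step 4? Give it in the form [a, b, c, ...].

Answer: [J, G, A, I, E, B, H, F, D, C]

Derivation:
After 1 (reverse(6, 9)): [J, G, I, A, D, B, E, F, H, C]
After 2 (swap(6, 4)): [J, G, I, A, E, B, D, F, H, C]
After 3 (reverse(2, 3)): [J, G, A, I, E, B, D, F, H, C]
After 4 (swap(6, 8)): [J, G, A, I, E, B, H, F, D, C]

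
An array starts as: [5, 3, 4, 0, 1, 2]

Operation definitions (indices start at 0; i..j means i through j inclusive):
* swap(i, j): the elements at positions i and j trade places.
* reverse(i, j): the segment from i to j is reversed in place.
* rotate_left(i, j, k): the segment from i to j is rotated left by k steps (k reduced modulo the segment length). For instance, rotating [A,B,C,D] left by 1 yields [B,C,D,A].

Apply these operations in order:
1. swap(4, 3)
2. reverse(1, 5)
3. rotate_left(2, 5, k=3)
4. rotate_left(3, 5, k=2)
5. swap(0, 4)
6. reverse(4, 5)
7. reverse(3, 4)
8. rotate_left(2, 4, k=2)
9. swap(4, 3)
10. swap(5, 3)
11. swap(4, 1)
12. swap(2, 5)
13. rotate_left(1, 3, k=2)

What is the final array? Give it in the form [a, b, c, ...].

Answer: [0, 5, 3, 1, 2, 4]

Derivation:
After 1 (swap(4, 3)): [5, 3, 4, 1, 0, 2]
After 2 (reverse(1, 5)): [5, 2, 0, 1, 4, 3]
After 3 (rotate_left(2, 5, k=3)): [5, 2, 3, 0, 1, 4]
After 4 (rotate_left(3, 5, k=2)): [5, 2, 3, 4, 0, 1]
After 5 (swap(0, 4)): [0, 2, 3, 4, 5, 1]
After 6 (reverse(4, 5)): [0, 2, 3, 4, 1, 5]
After 7 (reverse(3, 4)): [0, 2, 3, 1, 4, 5]
After 8 (rotate_left(2, 4, k=2)): [0, 2, 4, 3, 1, 5]
After 9 (swap(4, 3)): [0, 2, 4, 1, 3, 5]
After 10 (swap(5, 3)): [0, 2, 4, 5, 3, 1]
After 11 (swap(4, 1)): [0, 3, 4, 5, 2, 1]
After 12 (swap(2, 5)): [0, 3, 1, 5, 2, 4]
After 13 (rotate_left(1, 3, k=2)): [0, 5, 3, 1, 2, 4]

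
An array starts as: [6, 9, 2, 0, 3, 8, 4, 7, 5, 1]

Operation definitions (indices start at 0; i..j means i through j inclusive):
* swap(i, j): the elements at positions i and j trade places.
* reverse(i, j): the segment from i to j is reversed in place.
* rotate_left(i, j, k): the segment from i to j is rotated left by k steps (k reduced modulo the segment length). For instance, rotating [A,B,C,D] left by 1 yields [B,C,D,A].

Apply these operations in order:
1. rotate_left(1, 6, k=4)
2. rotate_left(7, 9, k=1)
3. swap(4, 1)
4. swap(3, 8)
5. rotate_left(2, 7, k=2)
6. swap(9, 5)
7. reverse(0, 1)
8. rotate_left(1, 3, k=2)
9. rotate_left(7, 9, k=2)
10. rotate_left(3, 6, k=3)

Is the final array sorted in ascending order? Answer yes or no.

Answer: no

Derivation:
After 1 (rotate_left(1, 6, k=4)): [6, 8, 4, 9, 2, 0, 3, 7, 5, 1]
After 2 (rotate_left(7, 9, k=1)): [6, 8, 4, 9, 2, 0, 3, 5, 1, 7]
After 3 (swap(4, 1)): [6, 2, 4, 9, 8, 0, 3, 5, 1, 7]
After 4 (swap(3, 8)): [6, 2, 4, 1, 8, 0, 3, 5, 9, 7]
After 5 (rotate_left(2, 7, k=2)): [6, 2, 8, 0, 3, 5, 4, 1, 9, 7]
After 6 (swap(9, 5)): [6, 2, 8, 0, 3, 7, 4, 1, 9, 5]
After 7 (reverse(0, 1)): [2, 6, 8, 0, 3, 7, 4, 1, 9, 5]
After 8 (rotate_left(1, 3, k=2)): [2, 0, 6, 8, 3, 7, 4, 1, 9, 5]
After 9 (rotate_left(7, 9, k=2)): [2, 0, 6, 8, 3, 7, 4, 5, 1, 9]
After 10 (rotate_left(3, 6, k=3)): [2, 0, 6, 4, 8, 3, 7, 5, 1, 9]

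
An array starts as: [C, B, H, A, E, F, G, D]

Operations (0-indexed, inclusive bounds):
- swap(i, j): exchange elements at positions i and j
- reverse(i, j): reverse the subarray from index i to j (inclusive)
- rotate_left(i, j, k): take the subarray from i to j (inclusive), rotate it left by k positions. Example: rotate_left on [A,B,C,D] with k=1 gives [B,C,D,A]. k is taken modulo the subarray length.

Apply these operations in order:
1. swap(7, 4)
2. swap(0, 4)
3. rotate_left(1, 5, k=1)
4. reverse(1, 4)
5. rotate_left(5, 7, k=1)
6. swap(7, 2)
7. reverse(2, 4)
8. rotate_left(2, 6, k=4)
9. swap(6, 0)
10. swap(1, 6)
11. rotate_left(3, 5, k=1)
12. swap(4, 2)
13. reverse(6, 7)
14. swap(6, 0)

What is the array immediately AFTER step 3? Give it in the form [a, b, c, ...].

Answer: [D, H, A, C, F, B, G, E]

Derivation:
After 1 (swap(7, 4)): [C, B, H, A, D, F, G, E]
After 2 (swap(0, 4)): [D, B, H, A, C, F, G, E]
After 3 (rotate_left(1, 5, k=1)): [D, H, A, C, F, B, G, E]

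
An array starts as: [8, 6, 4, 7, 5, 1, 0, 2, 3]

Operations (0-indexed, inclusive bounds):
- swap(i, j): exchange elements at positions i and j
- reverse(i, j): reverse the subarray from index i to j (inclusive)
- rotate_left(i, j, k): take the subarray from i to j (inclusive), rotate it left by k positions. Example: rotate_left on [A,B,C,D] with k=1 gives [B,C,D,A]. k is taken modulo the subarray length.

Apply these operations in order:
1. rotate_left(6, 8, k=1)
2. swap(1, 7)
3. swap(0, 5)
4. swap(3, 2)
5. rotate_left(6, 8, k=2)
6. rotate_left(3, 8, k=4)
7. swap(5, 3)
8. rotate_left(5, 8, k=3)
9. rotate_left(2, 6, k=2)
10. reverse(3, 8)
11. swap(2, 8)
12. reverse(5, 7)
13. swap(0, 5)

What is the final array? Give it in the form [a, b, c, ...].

After 1 (rotate_left(6, 8, k=1)): [8, 6, 4, 7, 5, 1, 2, 3, 0]
After 2 (swap(1, 7)): [8, 3, 4, 7, 5, 1, 2, 6, 0]
After 3 (swap(0, 5)): [1, 3, 4, 7, 5, 8, 2, 6, 0]
After 4 (swap(3, 2)): [1, 3, 7, 4, 5, 8, 2, 6, 0]
After 5 (rotate_left(6, 8, k=2)): [1, 3, 7, 4, 5, 8, 0, 2, 6]
After 6 (rotate_left(3, 8, k=4)): [1, 3, 7, 2, 6, 4, 5, 8, 0]
After 7 (swap(5, 3)): [1, 3, 7, 4, 6, 2, 5, 8, 0]
After 8 (rotate_left(5, 8, k=3)): [1, 3, 7, 4, 6, 0, 2, 5, 8]
After 9 (rotate_left(2, 6, k=2)): [1, 3, 6, 0, 2, 7, 4, 5, 8]
After 10 (reverse(3, 8)): [1, 3, 6, 8, 5, 4, 7, 2, 0]
After 11 (swap(2, 8)): [1, 3, 0, 8, 5, 4, 7, 2, 6]
After 12 (reverse(5, 7)): [1, 3, 0, 8, 5, 2, 7, 4, 6]
After 13 (swap(0, 5)): [2, 3, 0, 8, 5, 1, 7, 4, 6]

Answer: [2, 3, 0, 8, 5, 1, 7, 4, 6]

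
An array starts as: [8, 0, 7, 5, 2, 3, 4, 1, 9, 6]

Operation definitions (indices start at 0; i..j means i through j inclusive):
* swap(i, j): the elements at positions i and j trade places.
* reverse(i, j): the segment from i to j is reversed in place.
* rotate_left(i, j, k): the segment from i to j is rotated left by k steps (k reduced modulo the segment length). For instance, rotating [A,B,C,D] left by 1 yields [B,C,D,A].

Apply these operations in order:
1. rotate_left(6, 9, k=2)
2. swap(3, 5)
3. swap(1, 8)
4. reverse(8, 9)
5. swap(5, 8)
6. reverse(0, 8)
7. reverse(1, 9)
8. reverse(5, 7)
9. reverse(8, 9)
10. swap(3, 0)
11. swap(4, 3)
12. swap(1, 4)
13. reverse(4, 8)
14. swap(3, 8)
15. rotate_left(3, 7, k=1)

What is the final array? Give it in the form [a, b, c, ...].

Answer: [4, 5, 8, 6, 3, 2, 1, 0, 7, 9]

Derivation:
After 1 (rotate_left(6, 9, k=2)): [8, 0, 7, 5, 2, 3, 9, 6, 4, 1]
After 2 (swap(3, 5)): [8, 0, 7, 3, 2, 5, 9, 6, 4, 1]
After 3 (swap(1, 8)): [8, 4, 7, 3, 2, 5, 9, 6, 0, 1]
After 4 (reverse(8, 9)): [8, 4, 7, 3, 2, 5, 9, 6, 1, 0]
After 5 (swap(5, 8)): [8, 4, 7, 3, 2, 1, 9, 6, 5, 0]
After 6 (reverse(0, 8)): [5, 6, 9, 1, 2, 3, 7, 4, 8, 0]
After 7 (reverse(1, 9)): [5, 0, 8, 4, 7, 3, 2, 1, 9, 6]
After 8 (reverse(5, 7)): [5, 0, 8, 4, 7, 1, 2, 3, 9, 6]
After 9 (reverse(8, 9)): [5, 0, 8, 4, 7, 1, 2, 3, 6, 9]
After 10 (swap(3, 0)): [4, 0, 8, 5, 7, 1, 2, 3, 6, 9]
After 11 (swap(4, 3)): [4, 0, 8, 7, 5, 1, 2, 3, 6, 9]
After 12 (swap(1, 4)): [4, 5, 8, 7, 0, 1, 2, 3, 6, 9]
After 13 (reverse(4, 8)): [4, 5, 8, 7, 6, 3, 2, 1, 0, 9]
After 14 (swap(3, 8)): [4, 5, 8, 0, 6, 3, 2, 1, 7, 9]
After 15 (rotate_left(3, 7, k=1)): [4, 5, 8, 6, 3, 2, 1, 0, 7, 9]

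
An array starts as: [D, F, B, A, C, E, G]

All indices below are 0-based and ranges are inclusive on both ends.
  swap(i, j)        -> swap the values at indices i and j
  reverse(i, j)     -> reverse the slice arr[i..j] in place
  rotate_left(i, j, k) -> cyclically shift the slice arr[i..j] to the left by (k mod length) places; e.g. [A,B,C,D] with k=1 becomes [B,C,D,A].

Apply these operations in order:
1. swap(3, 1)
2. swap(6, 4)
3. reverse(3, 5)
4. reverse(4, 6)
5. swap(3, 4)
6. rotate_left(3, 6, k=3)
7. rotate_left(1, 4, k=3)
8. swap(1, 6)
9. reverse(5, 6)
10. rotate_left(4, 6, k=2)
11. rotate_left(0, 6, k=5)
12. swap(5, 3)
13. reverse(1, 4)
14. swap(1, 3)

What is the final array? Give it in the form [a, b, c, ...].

Answer: [G, D, B, A, C, F, E]

Derivation:
After 1 (swap(3, 1)): [D, A, B, F, C, E, G]
After 2 (swap(6, 4)): [D, A, B, F, G, E, C]
After 3 (reverse(3, 5)): [D, A, B, E, G, F, C]
After 4 (reverse(4, 6)): [D, A, B, E, C, F, G]
After 5 (swap(3, 4)): [D, A, B, C, E, F, G]
After 6 (rotate_left(3, 6, k=3)): [D, A, B, G, C, E, F]
After 7 (rotate_left(1, 4, k=3)): [D, C, A, B, G, E, F]
After 8 (swap(1, 6)): [D, F, A, B, G, E, C]
After 9 (reverse(5, 6)): [D, F, A, B, G, C, E]
After 10 (rotate_left(4, 6, k=2)): [D, F, A, B, E, G, C]
After 11 (rotate_left(0, 6, k=5)): [G, C, D, F, A, B, E]
After 12 (swap(5, 3)): [G, C, D, B, A, F, E]
After 13 (reverse(1, 4)): [G, A, B, D, C, F, E]
After 14 (swap(1, 3)): [G, D, B, A, C, F, E]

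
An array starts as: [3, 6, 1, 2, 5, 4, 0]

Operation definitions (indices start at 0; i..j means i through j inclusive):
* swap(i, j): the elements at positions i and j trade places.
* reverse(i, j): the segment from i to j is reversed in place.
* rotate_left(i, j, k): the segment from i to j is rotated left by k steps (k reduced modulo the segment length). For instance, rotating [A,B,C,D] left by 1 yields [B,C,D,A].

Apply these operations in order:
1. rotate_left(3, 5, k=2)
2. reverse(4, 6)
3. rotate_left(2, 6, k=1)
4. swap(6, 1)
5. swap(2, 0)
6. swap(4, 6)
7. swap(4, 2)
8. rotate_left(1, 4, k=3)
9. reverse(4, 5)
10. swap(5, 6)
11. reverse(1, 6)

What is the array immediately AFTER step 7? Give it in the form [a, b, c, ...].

Answer: [4, 1, 6, 0, 3, 2, 5]

Derivation:
After 1 (rotate_left(3, 5, k=2)): [3, 6, 1, 4, 2, 5, 0]
After 2 (reverse(4, 6)): [3, 6, 1, 4, 0, 5, 2]
After 3 (rotate_left(2, 6, k=1)): [3, 6, 4, 0, 5, 2, 1]
After 4 (swap(6, 1)): [3, 1, 4, 0, 5, 2, 6]
After 5 (swap(2, 0)): [4, 1, 3, 0, 5, 2, 6]
After 6 (swap(4, 6)): [4, 1, 3, 0, 6, 2, 5]
After 7 (swap(4, 2)): [4, 1, 6, 0, 3, 2, 5]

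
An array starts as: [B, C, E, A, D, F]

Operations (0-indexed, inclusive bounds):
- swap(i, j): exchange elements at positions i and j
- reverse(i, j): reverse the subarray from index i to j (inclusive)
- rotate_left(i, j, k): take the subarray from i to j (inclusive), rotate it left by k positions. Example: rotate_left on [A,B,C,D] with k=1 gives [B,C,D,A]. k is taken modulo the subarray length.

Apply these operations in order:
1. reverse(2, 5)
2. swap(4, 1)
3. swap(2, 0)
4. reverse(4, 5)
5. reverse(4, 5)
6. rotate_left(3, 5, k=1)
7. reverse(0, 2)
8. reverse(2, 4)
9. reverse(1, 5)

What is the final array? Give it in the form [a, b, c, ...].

After 1 (reverse(2, 5)): [B, C, F, D, A, E]
After 2 (swap(4, 1)): [B, A, F, D, C, E]
After 3 (swap(2, 0)): [F, A, B, D, C, E]
After 4 (reverse(4, 5)): [F, A, B, D, E, C]
After 5 (reverse(4, 5)): [F, A, B, D, C, E]
After 6 (rotate_left(3, 5, k=1)): [F, A, B, C, E, D]
After 7 (reverse(0, 2)): [B, A, F, C, E, D]
After 8 (reverse(2, 4)): [B, A, E, C, F, D]
After 9 (reverse(1, 5)): [B, D, F, C, E, A]

Answer: [B, D, F, C, E, A]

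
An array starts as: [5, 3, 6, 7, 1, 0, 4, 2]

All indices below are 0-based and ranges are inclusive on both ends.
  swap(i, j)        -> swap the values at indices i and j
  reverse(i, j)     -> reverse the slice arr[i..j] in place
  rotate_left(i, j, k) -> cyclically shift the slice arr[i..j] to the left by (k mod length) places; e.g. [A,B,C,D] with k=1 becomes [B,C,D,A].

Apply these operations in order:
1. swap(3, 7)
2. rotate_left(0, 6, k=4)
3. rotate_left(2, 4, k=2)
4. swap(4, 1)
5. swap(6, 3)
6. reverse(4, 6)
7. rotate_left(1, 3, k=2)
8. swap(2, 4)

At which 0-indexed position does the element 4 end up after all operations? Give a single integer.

Answer: 2

Derivation:
After 1 (swap(3, 7)): [5, 3, 6, 2, 1, 0, 4, 7]
After 2 (rotate_left(0, 6, k=4)): [1, 0, 4, 5, 3, 6, 2, 7]
After 3 (rotate_left(2, 4, k=2)): [1, 0, 3, 4, 5, 6, 2, 7]
After 4 (swap(4, 1)): [1, 5, 3, 4, 0, 6, 2, 7]
After 5 (swap(6, 3)): [1, 5, 3, 2, 0, 6, 4, 7]
After 6 (reverse(4, 6)): [1, 5, 3, 2, 4, 6, 0, 7]
After 7 (rotate_left(1, 3, k=2)): [1, 2, 5, 3, 4, 6, 0, 7]
After 8 (swap(2, 4)): [1, 2, 4, 3, 5, 6, 0, 7]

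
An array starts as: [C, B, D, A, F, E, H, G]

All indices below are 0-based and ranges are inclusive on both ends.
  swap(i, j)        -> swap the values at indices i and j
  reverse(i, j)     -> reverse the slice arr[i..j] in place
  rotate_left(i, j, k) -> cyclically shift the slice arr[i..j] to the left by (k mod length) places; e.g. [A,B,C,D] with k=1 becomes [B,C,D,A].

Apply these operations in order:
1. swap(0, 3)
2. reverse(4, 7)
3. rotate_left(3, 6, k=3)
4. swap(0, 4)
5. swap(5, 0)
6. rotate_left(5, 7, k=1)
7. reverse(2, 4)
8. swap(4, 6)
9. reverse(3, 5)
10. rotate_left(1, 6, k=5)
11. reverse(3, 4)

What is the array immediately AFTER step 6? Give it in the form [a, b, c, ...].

Answer: [G, B, D, E, A, H, F, C]

Derivation:
After 1 (swap(0, 3)): [A, B, D, C, F, E, H, G]
After 2 (reverse(4, 7)): [A, B, D, C, G, H, E, F]
After 3 (rotate_left(3, 6, k=3)): [A, B, D, E, C, G, H, F]
After 4 (swap(0, 4)): [C, B, D, E, A, G, H, F]
After 5 (swap(5, 0)): [G, B, D, E, A, C, H, F]
After 6 (rotate_left(5, 7, k=1)): [G, B, D, E, A, H, F, C]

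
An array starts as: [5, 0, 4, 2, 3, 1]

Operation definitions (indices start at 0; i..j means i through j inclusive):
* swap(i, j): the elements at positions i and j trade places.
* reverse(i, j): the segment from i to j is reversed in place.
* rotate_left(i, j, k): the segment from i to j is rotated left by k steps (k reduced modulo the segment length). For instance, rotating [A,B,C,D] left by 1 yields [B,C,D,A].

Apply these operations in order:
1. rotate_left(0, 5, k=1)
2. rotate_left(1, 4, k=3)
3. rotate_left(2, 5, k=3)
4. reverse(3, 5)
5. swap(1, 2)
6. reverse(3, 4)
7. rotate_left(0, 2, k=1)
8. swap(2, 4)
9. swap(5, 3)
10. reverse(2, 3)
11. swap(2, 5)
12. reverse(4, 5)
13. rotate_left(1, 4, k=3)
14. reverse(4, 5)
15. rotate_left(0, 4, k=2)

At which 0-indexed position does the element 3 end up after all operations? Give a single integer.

Answer: 5

Derivation:
After 1 (rotate_left(0, 5, k=1)): [0, 4, 2, 3, 1, 5]
After 2 (rotate_left(1, 4, k=3)): [0, 1, 4, 2, 3, 5]
After 3 (rotate_left(2, 5, k=3)): [0, 1, 5, 4, 2, 3]
After 4 (reverse(3, 5)): [0, 1, 5, 3, 2, 4]
After 5 (swap(1, 2)): [0, 5, 1, 3, 2, 4]
After 6 (reverse(3, 4)): [0, 5, 1, 2, 3, 4]
After 7 (rotate_left(0, 2, k=1)): [5, 1, 0, 2, 3, 4]
After 8 (swap(2, 4)): [5, 1, 3, 2, 0, 4]
After 9 (swap(5, 3)): [5, 1, 3, 4, 0, 2]
After 10 (reverse(2, 3)): [5, 1, 4, 3, 0, 2]
After 11 (swap(2, 5)): [5, 1, 2, 3, 0, 4]
After 12 (reverse(4, 5)): [5, 1, 2, 3, 4, 0]
After 13 (rotate_left(1, 4, k=3)): [5, 4, 1, 2, 3, 0]
After 14 (reverse(4, 5)): [5, 4, 1, 2, 0, 3]
After 15 (rotate_left(0, 4, k=2)): [1, 2, 0, 5, 4, 3]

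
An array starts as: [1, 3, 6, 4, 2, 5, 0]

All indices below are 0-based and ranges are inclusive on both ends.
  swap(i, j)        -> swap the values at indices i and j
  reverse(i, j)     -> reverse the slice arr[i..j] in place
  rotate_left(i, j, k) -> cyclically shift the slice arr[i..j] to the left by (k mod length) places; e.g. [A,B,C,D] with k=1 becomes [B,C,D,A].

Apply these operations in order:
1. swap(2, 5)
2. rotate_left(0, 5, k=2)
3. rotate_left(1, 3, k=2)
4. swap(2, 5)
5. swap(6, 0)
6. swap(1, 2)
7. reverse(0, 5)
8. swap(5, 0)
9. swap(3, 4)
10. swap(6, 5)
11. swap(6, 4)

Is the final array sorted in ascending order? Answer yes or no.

Answer: yes

Derivation:
After 1 (swap(2, 5)): [1, 3, 5, 4, 2, 6, 0]
After 2 (rotate_left(0, 5, k=2)): [5, 4, 2, 6, 1, 3, 0]
After 3 (rotate_left(1, 3, k=2)): [5, 6, 4, 2, 1, 3, 0]
After 4 (swap(2, 5)): [5, 6, 3, 2, 1, 4, 0]
After 5 (swap(6, 0)): [0, 6, 3, 2, 1, 4, 5]
After 6 (swap(1, 2)): [0, 3, 6, 2, 1, 4, 5]
After 7 (reverse(0, 5)): [4, 1, 2, 6, 3, 0, 5]
After 8 (swap(5, 0)): [0, 1, 2, 6, 3, 4, 5]
After 9 (swap(3, 4)): [0, 1, 2, 3, 6, 4, 5]
After 10 (swap(6, 5)): [0, 1, 2, 3, 6, 5, 4]
After 11 (swap(6, 4)): [0, 1, 2, 3, 4, 5, 6]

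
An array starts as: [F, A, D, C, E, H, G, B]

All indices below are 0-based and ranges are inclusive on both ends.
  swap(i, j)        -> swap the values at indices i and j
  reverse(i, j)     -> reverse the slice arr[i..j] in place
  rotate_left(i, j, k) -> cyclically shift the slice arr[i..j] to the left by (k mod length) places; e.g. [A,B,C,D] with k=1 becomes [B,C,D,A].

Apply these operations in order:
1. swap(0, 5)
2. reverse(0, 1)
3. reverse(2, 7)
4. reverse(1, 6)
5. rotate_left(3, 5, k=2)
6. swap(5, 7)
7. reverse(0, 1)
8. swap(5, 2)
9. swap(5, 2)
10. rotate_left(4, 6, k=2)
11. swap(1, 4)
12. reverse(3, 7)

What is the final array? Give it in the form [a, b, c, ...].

Answer: [C, H, E, G, D, F, A, B]

Derivation:
After 1 (swap(0, 5)): [H, A, D, C, E, F, G, B]
After 2 (reverse(0, 1)): [A, H, D, C, E, F, G, B]
After 3 (reverse(2, 7)): [A, H, B, G, F, E, C, D]
After 4 (reverse(1, 6)): [A, C, E, F, G, B, H, D]
After 5 (rotate_left(3, 5, k=2)): [A, C, E, B, F, G, H, D]
After 6 (swap(5, 7)): [A, C, E, B, F, D, H, G]
After 7 (reverse(0, 1)): [C, A, E, B, F, D, H, G]
After 8 (swap(5, 2)): [C, A, D, B, F, E, H, G]
After 9 (swap(5, 2)): [C, A, E, B, F, D, H, G]
After 10 (rotate_left(4, 6, k=2)): [C, A, E, B, H, F, D, G]
After 11 (swap(1, 4)): [C, H, E, B, A, F, D, G]
After 12 (reverse(3, 7)): [C, H, E, G, D, F, A, B]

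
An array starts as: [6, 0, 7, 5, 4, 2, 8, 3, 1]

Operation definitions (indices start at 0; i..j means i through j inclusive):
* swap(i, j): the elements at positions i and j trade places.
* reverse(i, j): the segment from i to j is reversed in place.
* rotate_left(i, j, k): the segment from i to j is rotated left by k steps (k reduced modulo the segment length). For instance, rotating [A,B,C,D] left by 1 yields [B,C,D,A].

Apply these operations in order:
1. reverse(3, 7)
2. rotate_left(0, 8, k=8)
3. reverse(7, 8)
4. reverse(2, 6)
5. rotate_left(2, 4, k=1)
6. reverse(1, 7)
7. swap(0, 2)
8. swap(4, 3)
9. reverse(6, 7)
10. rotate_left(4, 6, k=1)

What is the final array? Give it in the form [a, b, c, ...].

After 1 (reverse(3, 7)): [6, 0, 7, 3, 8, 2, 4, 5, 1]
After 2 (rotate_left(0, 8, k=8)): [1, 6, 0, 7, 3, 8, 2, 4, 5]
After 3 (reverse(7, 8)): [1, 6, 0, 7, 3, 8, 2, 5, 4]
After 4 (reverse(2, 6)): [1, 6, 2, 8, 3, 7, 0, 5, 4]
After 5 (rotate_left(2, 4, k=1)): [1, 6, 8, 3, 2, 7, 0, 5, 4]
After 6 (reverse(1, 7)): [1, 5, 0, 7, 2, 3, 8, 6, 4]
After 7 (swap(0, 2)): [0, 5, 1, 7, 2, 3, 8, 6, 4]
After 8 (swap(4, 3)): [0, 5, 1, 2, 7, 3, 8, 6, 4]
After 9 (reverse(6, 7)): [0, 5, 1, 2, 7, 3, 6, 8, 4]
After 10 (rotate_left(4, 6, k=1)): [0, 5, 1, 2, 3, 6, 7, 8, 4]

Answer: [0, 5, 1, 2, 3, 6, 7, 8, 4]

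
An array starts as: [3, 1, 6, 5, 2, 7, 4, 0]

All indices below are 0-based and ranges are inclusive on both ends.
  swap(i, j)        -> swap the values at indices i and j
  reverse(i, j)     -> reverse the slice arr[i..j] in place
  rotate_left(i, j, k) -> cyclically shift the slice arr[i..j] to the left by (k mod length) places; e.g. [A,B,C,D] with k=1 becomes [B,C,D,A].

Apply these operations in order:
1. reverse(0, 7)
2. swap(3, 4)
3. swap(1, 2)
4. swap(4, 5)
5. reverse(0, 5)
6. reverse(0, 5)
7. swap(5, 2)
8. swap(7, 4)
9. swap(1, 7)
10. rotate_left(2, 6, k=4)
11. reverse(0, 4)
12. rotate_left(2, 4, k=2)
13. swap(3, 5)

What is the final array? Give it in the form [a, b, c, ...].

After 1 (reverse(0, 7)): [0, 4, 7, 2, 5, 6, 1, 3]
After 2 (swap(3, 4)): [0, 4, 7, 5, 2, 6, 1, 3]
After 3 (swap(1, 2)): [0, 7, 4, 5, 2, 6, 1, 3]
After 4 (swap(4, 5)): [0, 7, 4, 5, 6, 2, 1, 3]
After 5 (reverse(0, 5)): [2, 6, 5, 4, 7, 0, 1, 3]
After 6 (reverse(0, 5)): [0, 7, 4, 5, 6, 2, 1, 3]
After 7 (swap(5, 2)): [0, 7, 2, 5, 6, 4, 1, 3]
After 8 (swap(7, 4)): [0, 7, 2, 5, 3, 4, 1, 6]
After 9 (swap(1, 7)): [0, 6, 2, 5, 3, 4, 1, 7]
After 10 (rotate_left(2, 6, k=4)): [0, 6, 1, 2, 5, 3, 4, 7]
After 11 (reverse(0, 4)): [5, 2, 1, 6, 0, 3, 4, 7]
After 12 (rotate_left(2, 4, k=2)): [5, 2, 0, 1, 6, 3, 4, 7]
After 13 (swap(3, 5)): [5, 2, 0, 3, 6, 1, 4, 7]

Answer: [5, 2, 0, 3, 6, 1, 4, 7]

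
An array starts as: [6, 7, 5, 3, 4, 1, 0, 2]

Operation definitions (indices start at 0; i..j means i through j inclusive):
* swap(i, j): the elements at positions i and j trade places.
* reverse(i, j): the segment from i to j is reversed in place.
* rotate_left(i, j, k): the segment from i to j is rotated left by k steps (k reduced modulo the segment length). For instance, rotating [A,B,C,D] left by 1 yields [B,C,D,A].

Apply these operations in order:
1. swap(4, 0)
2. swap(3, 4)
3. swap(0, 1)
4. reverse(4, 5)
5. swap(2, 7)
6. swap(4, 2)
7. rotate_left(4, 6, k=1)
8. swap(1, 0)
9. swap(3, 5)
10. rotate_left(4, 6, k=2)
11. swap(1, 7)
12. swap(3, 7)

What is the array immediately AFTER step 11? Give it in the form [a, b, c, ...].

Answer: [4, 5, 1, 0, 2, 3, 6, 7]

Derivation:
After 1 (swap(4, 0)): [4, 7, 5, 3, 6, 1, 0, 2]
After 2 (swap(3, 4)): [4, 7, 5, 6, 3, 1, 0, 2]
After 3 (swap(0, 1)): [7, 4, 5, 6, 3, 1, 0, 2]
After 4 (reverse(4, 5)): [7, 4, 5, 6, 1, 3, 0, 2]
After 5 (swap(2, 7)): [7, 4, 2, 6, 1, 3, 0, 5]
After 6 (swap(4, 2)): [7, 4, 1, 6, 2, 3, 0, 5]
After 7 (rotate_left(4, 6, k=1)): [7, 4, 1, 6, 3, 0, 2, 5]
After 8 (swap(1, 0)): [4, 7, 1, 6, 3, 0, 2, 5]
After 9 (swap(3, 5)): [4, 7, 1, 0, 3, 6, 2, 5]
After 10 (rotate_left(4, 6, k=2)): [4, 7, 1, 0, 2, 3, 6, 5]
After 11 (swap(1, 7)): [4, 5, 1, 0, 2, 3, 6, 7]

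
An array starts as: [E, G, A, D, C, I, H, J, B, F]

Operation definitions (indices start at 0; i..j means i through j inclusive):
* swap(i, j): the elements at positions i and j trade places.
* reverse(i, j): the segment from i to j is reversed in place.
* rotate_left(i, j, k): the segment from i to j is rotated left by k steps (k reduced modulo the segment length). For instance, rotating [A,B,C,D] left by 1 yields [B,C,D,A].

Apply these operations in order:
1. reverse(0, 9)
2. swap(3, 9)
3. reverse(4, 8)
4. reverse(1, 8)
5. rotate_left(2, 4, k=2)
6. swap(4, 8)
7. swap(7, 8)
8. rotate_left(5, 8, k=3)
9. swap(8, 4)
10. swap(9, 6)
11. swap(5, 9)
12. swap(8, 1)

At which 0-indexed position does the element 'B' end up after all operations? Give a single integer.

Answer: 1

Derivation:
After 1 (reverse(0, 9)): [F, B, J, H, I, C, D, A, G, E]
After 2 (swap(3, 9)): [F, B, J, E, I, C, D, A, G, H]
After 3 (reverse(4, 8)): [F, B, J, E, G, A, D, C, I, H]
After 4 (reverse(1, 8)): [F, I, C, D, A, G, E, J, B, H]
After 5 (rotate_left(2, 4, k=2)): [F, I, A, C, D, G, E, J, B, H]
After 6 (swap(4, 8)): [F, I, A, C, B, G, E, J, D, H]
After 7 (swap(7, 8)): [F, I, A, C, B, G, E, D, J, H]
After 8 (rotate_left(5, 8, k=3)): [F, I, A, C, B, J, G, E, D, H]
After 9 (swap(8, 4)): [F, I, A, C, D, J, G, E, B, H]
After 10 (swap(9, 6)): [F, I, A, C, D, J, H, E, B, G]
After 11 (swap(5, 9)): [F, I, A, C, D, G, H, E, B, J]
After 12 (swap(8, 1)): [F, B, A, C, D, G, H, E, I, J]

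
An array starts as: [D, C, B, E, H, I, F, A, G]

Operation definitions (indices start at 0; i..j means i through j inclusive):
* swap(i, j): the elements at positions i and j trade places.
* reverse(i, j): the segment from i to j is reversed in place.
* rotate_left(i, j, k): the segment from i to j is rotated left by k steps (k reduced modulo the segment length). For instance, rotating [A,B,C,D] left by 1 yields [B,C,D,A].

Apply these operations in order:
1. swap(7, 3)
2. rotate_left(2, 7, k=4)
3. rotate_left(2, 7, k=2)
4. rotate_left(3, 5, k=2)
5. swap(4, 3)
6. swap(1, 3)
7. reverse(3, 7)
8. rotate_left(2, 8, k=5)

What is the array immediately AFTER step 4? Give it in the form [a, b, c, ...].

After 1 (swap(7, 3)): [D, C, B, A, H, I, F, E, G]
After 2 (rotate_left(2, 7, k=4)): [D, C, F, E, B, A, H, I, G]
After 3 (rotate_left(2, 7, k=2)): [D, C, B, A, H, I, F, E, G]
After 4 (rotate_left(3, 5, k=2)): [D, C, B, I, A, H, F, E, G]

Answer: [D, C, B, I, A, H, F, E, G]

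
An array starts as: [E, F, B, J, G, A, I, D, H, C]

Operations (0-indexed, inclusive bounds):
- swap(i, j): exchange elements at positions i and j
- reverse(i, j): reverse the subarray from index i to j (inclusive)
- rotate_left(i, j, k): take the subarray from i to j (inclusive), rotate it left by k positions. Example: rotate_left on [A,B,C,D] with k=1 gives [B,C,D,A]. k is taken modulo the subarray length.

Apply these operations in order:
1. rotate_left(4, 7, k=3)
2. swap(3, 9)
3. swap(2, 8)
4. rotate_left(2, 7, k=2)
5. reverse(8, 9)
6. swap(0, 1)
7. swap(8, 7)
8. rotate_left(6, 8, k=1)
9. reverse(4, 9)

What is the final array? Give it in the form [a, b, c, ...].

After 1 (rotate_left(4, 7, k=3)): [E, F, B, J, D, G, A, I, H, C]
After 2 (swap(3, 9)): [E, F, B, C, D, G, A, I, H, J]
After 3 (swap(2, 8)): [E, F, H, C, D, G, A, I, B, J]
After 4 (rotate_left(2, 7, k=2)): [E, F, D, G, A, I, H, C, B, J]
After 5 (reverse(8, 9)): [E, F, D, G, A, I, H, C, J, B]
After 6 (swap(0, 1)): [F, E, D, G, A, I, H, C, J, B]
After 7 (swap(8, 7)): [F, E, D, G, A, I, H, J, C, B]
After 8 (rotate_left(6, 8, k=1)): [F, E, D, G, A, I, J, C, H, B]
After 9 (reverse(4, 9)): [F, E, D, G, B, H, C, J, I, A]

Answer: [F, E, D, G, B, H, C, J, I, A]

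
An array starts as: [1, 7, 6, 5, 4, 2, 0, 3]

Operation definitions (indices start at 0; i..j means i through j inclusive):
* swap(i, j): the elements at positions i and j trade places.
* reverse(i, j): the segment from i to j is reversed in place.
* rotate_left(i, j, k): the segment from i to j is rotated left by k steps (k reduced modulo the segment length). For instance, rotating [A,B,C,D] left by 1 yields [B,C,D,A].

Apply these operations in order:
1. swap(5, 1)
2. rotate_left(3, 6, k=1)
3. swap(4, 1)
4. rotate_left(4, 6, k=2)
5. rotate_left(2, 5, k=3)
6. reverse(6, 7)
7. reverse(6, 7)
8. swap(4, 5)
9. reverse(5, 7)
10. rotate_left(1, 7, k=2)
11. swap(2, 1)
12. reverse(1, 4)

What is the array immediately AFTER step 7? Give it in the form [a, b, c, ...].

After 1 (swap(5, 1)): [1, 2, 6, 5, 4, 7, 0, 3]
After 2 (rotate_left(3, 6, k=1)): [1, 2, 6, 4, 7, 0, 5, 3]
After 3 (swap(4, 1)): [1, 7, 6, 4, 2, 0, 5, 3]
After 4 (rotate_left(4, 6, k=2)): [1, 7, 6, 4, 5, 2, 0, 3]
After 5 (rotate_left(2, 5, k=3)): [1, 7, 2, 6, 4, 5, 0, 3]
After 6 (reverse(6, 7)): [1, 7, 2, 6, 4, 5, 3, 0]
After 7 (reverse(6, 7)): [1, 7, 2, 6, 4, 5, 0, 3]

Answer: [1, 7, 2, 6, 4, 5, 0, 3]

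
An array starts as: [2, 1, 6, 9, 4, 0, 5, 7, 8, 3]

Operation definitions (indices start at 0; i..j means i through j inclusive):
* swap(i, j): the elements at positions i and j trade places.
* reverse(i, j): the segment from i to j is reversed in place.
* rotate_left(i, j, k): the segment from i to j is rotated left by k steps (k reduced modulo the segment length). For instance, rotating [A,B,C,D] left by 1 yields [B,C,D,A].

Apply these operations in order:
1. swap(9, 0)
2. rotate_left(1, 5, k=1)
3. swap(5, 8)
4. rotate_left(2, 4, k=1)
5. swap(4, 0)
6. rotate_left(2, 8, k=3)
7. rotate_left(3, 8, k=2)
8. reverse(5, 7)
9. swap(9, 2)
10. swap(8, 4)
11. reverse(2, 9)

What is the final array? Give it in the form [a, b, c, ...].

Answer: [9, 6, 8, 4, 0, 3, 5, 7, 1, 2]

Derivation:
After 1 (swap(9, 0)): [3, 1, 6, 9, 4, 0, 5, 7, 8, 2]
After 2 (rotate_left(1, 5, k=1)): [3, 6, 9, 4, 0, 1, 5, 7, 8, 2]
After 3 (swap(5, 8)): [3, 6, 9, 4, 0, 8, 5, 7, 1, 2]
After 4 (rotate_left(2, 4, k=1)): [3, 6, 4, 0, 9, 8, 5, 7, 1, 2]
After 5 (swap(4, 0)): [9, 6, 4, 0, 3, 8, 5, 7, 1, 2]
After 6 (rotate_left(2, 8, k=3)): [9, 6, 8, 5, 7, 1, 4, 0, 3, 2]
After 7 (rotate_left(3, 8, k=2)): [9, 6, 8, 1, 4, 0, 3, 5, 7, 2]
After 8 (reverse(5, 7)): [9, 6, 8, 1, 4, 5, 3, 0, 7, 2]
After 9 (swap(9, 2)): [9, 6, 2, 1, 4, 5, 3, 0, 7, 8]
After 10 (swap(8, 4)): [9, 6, 2, 1, 7, 5, 3, 0, 4, 8]
After 11 (reverse(2, 9)): [9, 6, 8, 4, 0, 3, 5, 7, 1, 2]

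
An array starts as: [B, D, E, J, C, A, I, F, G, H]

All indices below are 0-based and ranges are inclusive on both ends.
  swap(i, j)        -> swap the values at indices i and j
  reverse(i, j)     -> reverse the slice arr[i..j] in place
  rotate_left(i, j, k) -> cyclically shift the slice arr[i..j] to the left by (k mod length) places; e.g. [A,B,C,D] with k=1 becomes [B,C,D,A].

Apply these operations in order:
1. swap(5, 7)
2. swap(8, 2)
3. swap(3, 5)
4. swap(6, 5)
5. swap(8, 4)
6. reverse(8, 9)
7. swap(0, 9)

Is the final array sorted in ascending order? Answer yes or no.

Answer: no

Derivation:
After 1 (swap(5, 7)): [B, D, E, J, C, F, I, A, G, H]
After 2 (swap(8, 2)): [B, D, G, J, C, F, I, A, E, H]
After 3 (swap(3, 5)): [B, D, G, F, C, J, I, A, E, H]
After 4 (swap(6, 5)): [B, D, G, F, C, I, J, A, E, H]
After 5 (swap(8, 4)): [B, D, G, F, E, I, J, A, C, H]
After 6 (reverse(8, 9)): [B, D, G, F, E, I, J, A, H, C]
After 7 (swap(0, 9)): [C, D, G, F, E, I, J, A, H, B]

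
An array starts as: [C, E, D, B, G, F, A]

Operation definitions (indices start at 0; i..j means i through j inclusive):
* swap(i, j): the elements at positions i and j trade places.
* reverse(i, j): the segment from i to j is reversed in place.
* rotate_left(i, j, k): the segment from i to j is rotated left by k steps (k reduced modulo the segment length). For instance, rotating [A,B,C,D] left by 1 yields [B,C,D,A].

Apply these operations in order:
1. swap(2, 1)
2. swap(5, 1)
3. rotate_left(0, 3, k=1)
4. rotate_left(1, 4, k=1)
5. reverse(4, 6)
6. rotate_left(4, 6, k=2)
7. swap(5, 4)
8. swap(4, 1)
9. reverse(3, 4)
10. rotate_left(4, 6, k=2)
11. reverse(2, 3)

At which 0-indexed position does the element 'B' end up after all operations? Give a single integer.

After 1 (swap(2, 1)): [C, D, E, B, G, F, A]
After 2 (swap(5, 1)): [C, F, E, B, G, D, A]
After 3 (rotate_left(0, 3, k=1)): [F, E, B, C, G, D, A]
After 4 (rotate_left(1, 4, k=1)): [F, B, C, G, E, D, A]
After 5 (reverse(4, 6)): [F, B, C, G, A, D, E]
After 6 (rotate_left(4, 6, k=2)): [F, B, C, G, E, A, D]
After 7 (swap(5, 4)): [F, B, C, G, A, E, D]
After 8 (swap(4, 1)): [F, A, C, G, B, E, D]
After 9 (reverse(3, 4)): [F, A, C, B, G, E, D]
After 10 (rotate_left(4, 6, k=2)): [F, A, C, B, D, G, E]
After 11 (reverse(2, 3)): [F, A, B, C, D, G, E]

Answer: 2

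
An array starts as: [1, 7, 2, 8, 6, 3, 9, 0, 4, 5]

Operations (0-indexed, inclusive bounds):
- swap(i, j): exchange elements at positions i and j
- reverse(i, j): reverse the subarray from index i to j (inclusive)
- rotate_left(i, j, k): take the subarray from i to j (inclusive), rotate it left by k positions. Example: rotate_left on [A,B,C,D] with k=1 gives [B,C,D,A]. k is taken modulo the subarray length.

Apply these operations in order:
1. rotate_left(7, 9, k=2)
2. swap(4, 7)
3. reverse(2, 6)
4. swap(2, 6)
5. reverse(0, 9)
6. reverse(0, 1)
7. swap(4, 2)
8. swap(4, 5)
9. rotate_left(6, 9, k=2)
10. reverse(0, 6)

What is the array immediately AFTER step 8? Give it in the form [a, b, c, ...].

After 1 (rotate_left(7, 9, k=2)): [1, 7, 2, 8, 6, 3, 9, 5, 0, 4]
After 2 (swap(4, 7)): [1, 7, 2, 8, 5, 3, 9, 6, 0, 4]
After 3 (reverse(2, 6)): [1, 7, 9, 3, 5, 8, 2, 6, 0, 4]
After 4 (swap(2, 6)): [1, 7, 2, 3, 5, 8, 9, 6, 0, 4]
After 5 (reverse(0, 9)): [4, 0, 6, 9, 8, 5, 3, 2, 7, 1]
After 6 (reverse(0, 1)): [0, 4, 6, 9, 8, 5, 3, 2, 7, 1]
After 7 (swap(4, 2)): [0, 4, 8, 9, 6, 5, 3, 2, 7, 1]
After 8 (swap(4, 5)): [0, 4, 8, 9, 5, 6, 3, 2, 7, 1]

Answer: [0, 4, 8, 9, 5, 6, 3, 2, 7, 1]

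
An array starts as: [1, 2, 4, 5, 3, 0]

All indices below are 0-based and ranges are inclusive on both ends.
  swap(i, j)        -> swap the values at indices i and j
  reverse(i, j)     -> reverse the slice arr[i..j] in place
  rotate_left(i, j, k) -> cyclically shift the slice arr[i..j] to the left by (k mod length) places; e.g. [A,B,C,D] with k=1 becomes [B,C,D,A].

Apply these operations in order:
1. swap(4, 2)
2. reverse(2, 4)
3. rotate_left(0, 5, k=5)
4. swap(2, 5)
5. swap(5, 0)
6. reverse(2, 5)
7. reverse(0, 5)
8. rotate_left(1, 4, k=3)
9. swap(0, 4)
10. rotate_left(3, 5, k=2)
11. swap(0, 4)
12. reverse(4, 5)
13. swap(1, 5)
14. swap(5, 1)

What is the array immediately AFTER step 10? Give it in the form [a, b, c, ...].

After 1 (swap(4, 2)): [1, 2, 3, 5, 4, 0]
After 2 (reverse(2, 4)): [1, 2, 4, 5, 3, 0]
After 3 (rotate_left(0, 5, k=5)): [0, 1, 2, 4, 5, 3]
After 4 (swap(2, 5)): [0, 1, 3, 4, 5, 2]
After 5 (swap(5, 0)): [2, 1, 3, 4, 5, 0]
After 6 (reverse(2, 5)): [2, 1, 0, 5, 4, 3]
After 7 (reverse(0, 5)): [3, 4, 5, 0, 1, 2]
After 8 (rotate_left(1, 4, k=3)): [3, 1, 4, 5, 0, 2]
After 9 (swap(0, 4)): [0, 1, 4, 5, 3, 2]
After 10 (rotate_left(3, 5, k=2)): [0, 1, 4, 2, 5, 3]

Answer: [0, 1, 4, 2, 5, 3]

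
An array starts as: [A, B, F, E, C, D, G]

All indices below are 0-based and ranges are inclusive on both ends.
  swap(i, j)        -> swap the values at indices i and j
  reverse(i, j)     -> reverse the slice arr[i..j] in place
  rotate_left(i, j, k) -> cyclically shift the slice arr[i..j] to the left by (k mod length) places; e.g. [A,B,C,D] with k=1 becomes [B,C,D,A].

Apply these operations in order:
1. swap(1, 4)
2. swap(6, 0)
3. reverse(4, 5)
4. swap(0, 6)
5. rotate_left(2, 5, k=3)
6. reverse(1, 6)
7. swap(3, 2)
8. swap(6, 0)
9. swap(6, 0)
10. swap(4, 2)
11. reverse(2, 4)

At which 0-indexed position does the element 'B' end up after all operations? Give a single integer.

After 1 (swap(1, 4)): [A, C, F, E, B, D, G]
After 2 (swap(6, 0)): [G, C, F, E, B, D, A]
After 3 (reverse(4, 5)): [G, C, F, E, D, B, A]
After 4 (swap(0, 6)): [A, C, F, E, D, B, G]
After 5 (rotate_left(2, 5, k=3)): [A, C, B, F, E, D, G]
After 6 (reverse(1, 6)): [A, G, D, E, F, B, C]
After 7 (swap(3, 2)): [A, G, E, D, F, B, C]
After 8 (swap(6, 0)): [C, G, E, D, F, B, A]
After 9 (swap(6, 0)): [A, G, E, D, F, B, C]
After 10 (swap(4, 2)): [A, G, F, D, E, B, C]
After 11 (reverse(2, 4)): [A, G, E, D, F, B, C]

Answer: 5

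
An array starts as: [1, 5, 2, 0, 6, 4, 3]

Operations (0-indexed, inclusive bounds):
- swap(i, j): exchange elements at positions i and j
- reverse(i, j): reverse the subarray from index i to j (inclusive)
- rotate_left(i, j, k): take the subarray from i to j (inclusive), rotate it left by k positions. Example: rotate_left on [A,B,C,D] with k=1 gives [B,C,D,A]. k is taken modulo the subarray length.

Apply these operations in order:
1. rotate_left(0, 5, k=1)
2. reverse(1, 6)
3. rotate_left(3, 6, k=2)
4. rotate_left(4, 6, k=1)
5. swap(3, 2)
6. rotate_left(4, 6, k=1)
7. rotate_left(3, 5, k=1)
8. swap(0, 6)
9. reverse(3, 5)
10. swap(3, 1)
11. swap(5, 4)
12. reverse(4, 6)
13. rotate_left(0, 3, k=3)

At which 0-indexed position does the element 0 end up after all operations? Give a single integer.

Answer: 3

Derivation:
After 1 (rotate_left(0, 5, k=1)): [5, 2, 0, 6, 4, 1, 3]
After 2 (reverse(1, 6)): [5, 3, 1, 4, 6, 0, 2]
After 3 (rotate_left(3, 6, k=2)): [5, 3, 1, 0, 2, 4, 6]
After 4 (rotate_left(4, 6, k=1)): [5, 3, 1, 0, 4, 6, 2]
After 5 (swap(3, 2)): [5, 3, 0, 1, 4, 6, 2]
After 6 (rotate_left(4, 6, k=1)): [5, 3, 0, 1, 6, 2, 4]
After 7 (rotate_left(3, 5, k=1)): [5, 3, 0, 6, 2, 1, 4]
After 8 (swap(0, 6)): [4, 3, 0, 6, 2, 1, 5]
After 9 (reverse(3, 5)): [4, 3, 0, 1, 2, 6, 5]
After 10 (swap(3, 1)): [4, 1, 0, 3, 2, 6, 5]
After 11 (swap(5, 4)): [4, 1, 0, 3, 6, 2, 5]
After 12 (reverse(4, 6)): [4, 1, 0, 3, 5, 2, 6]
After 13 (rotate_left(0, 3, k=3)): [3, 4, 1, 0, 5, 2, 6]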